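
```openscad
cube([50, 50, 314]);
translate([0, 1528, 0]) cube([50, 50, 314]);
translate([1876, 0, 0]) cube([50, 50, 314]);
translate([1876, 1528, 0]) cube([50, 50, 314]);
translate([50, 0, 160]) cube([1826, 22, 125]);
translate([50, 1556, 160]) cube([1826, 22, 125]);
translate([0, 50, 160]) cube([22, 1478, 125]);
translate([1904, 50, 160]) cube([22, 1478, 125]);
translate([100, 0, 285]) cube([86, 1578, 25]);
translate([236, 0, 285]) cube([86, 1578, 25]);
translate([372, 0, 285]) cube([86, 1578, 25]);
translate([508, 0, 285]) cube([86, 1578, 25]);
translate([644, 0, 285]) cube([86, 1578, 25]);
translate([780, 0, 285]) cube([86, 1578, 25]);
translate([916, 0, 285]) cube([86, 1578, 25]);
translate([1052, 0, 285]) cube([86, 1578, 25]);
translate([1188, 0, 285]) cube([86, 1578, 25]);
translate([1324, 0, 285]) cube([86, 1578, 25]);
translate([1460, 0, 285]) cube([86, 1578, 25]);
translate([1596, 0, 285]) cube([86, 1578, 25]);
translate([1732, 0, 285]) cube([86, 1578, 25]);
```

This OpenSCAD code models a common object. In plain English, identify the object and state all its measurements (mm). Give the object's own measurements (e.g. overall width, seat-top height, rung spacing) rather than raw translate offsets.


A bed frame 1926 mm long (x) by 1578 mm wide (y). Four 50×50 mm corner posts, 314 mm tall, at the corners of the footprint. Four rails of 22 mm thickness and 125 mm height run between adjacent posts with their undersides at z = 160 mm, their outer faces flush with the outside of the frame (the two x-running rails run between the posts' inner faces; the two y-running rails run between the posts' inner faces). 13 slats, each 86 mm wide (x) and 25 mm thick, lie across the top of the two x-running rails, running the full 1578 mm width of the frame in y; along x they sit between the end posts with a 50 mm gap after the −x posts and between neighbouring slats, leaving 58 mm before the +x posts.


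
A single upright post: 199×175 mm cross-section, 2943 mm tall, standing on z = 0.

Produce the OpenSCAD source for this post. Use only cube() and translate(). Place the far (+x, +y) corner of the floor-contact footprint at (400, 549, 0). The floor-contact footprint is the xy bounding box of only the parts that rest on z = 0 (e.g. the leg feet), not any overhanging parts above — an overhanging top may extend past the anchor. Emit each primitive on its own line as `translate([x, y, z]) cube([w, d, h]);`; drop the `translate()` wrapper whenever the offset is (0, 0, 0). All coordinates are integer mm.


translate([201, 374, 0]) cube([199, 175, 2943]);


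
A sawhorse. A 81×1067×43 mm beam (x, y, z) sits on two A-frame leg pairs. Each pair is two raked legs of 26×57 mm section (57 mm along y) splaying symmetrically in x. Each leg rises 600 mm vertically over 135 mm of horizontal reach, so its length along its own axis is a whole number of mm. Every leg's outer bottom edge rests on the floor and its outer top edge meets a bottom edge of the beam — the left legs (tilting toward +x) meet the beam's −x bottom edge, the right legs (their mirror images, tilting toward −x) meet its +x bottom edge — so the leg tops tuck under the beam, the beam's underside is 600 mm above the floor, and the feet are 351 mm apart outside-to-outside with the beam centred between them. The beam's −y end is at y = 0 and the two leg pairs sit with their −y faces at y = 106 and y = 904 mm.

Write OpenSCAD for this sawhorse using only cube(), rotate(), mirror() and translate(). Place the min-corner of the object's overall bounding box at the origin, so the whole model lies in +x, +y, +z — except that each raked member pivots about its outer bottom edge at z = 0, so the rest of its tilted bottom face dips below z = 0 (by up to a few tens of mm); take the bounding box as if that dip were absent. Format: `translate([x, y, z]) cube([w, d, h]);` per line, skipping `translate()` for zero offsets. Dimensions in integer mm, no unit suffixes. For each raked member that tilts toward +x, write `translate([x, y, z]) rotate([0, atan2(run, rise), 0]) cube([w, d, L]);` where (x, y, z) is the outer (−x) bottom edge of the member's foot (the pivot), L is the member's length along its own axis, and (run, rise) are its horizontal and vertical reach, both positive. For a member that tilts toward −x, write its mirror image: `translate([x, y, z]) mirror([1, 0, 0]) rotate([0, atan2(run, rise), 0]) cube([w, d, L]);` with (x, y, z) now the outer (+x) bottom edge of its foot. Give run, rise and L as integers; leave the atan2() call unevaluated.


translate([135, 0, 600]) cube([81, 1067, 43]);
translate([0, 106, 0]) rotate([0, atan2(135, 600), 0]) cube([26, 57, 615]);
translate([351, 106, 0]) mirror([1, 0, 0]) rotate([0, atan2(135, 600), 0]) cube([26, 57, 615]);
translate([0, 904, 0]) rotate([0, atan2(135, 600), 0]) cube([26, 57, 615]);
translate([351, 904, 0]) mirror([1, 0, 0]) rotate([0, atan2(135, 600), 0]) cube([26, 57, 615]);


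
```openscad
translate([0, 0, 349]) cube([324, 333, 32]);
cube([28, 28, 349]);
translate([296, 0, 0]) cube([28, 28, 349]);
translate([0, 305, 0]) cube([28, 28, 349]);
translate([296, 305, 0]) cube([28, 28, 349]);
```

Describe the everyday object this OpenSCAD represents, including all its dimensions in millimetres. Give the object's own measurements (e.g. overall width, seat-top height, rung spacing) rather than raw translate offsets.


A simple wooden stool: a rectangular seat 324 mm (x) by 333 mm (y), 32 mm thick, top face at z = 381 mm, on four square legs, each 28×28 mm in cross-section. The legs rest on z = 0, each flush with a corner of the seat.


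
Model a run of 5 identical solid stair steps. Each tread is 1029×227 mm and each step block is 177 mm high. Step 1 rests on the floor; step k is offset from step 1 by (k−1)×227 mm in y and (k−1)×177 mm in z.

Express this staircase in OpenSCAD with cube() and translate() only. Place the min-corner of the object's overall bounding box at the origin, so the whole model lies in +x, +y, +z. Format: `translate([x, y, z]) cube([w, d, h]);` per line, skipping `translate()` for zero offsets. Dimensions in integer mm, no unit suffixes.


cube([1029, 227, 177]);
translate([0, 227, 177]) cube([1029, 227, 177]);
translate([0, 454, 354]) cube([1029, 227, 177]);
translate([0, 681, 531]) cube([1029, 227, 177]);
translate([0, 908, 708]) cube([1029, 227, 177]);


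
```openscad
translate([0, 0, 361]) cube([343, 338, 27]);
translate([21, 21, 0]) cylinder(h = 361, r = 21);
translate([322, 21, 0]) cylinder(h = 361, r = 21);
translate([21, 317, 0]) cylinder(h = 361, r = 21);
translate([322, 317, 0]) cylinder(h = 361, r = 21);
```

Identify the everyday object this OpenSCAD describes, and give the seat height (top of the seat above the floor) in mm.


A stool. The seat height is 388 mm.

A 343×338×27 slab at z = 361 on four corner cylinders — a stool. The seat top is 361 + 27 = 388 mm.


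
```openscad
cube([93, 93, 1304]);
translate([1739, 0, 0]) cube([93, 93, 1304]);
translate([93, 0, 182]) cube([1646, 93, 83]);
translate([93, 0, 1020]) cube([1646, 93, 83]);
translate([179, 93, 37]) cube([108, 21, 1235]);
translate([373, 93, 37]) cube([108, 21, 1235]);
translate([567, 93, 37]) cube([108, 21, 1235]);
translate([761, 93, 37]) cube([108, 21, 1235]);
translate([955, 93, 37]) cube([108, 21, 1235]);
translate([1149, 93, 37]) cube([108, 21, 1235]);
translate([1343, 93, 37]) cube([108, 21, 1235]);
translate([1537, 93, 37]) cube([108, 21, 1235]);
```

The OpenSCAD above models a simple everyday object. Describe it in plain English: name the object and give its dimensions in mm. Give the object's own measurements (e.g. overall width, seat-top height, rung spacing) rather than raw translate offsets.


A fence section. Two 93×93 mm posts, 1304 mm tall, stand on the floor with a clear span of 1646 mm between their inner faces. Two horizontal rails of 93×83 mm section span the gap between the posts with their undersides at z = 182 mm and z = 1020 mm, flush with the posts' −y face. 8 pickets, each 108 mm wide, 21 mm thick and 1235 mm tall, are fixed to the +y face of the rails with their bottoms at z = 37 mm, spaced across the span with a 86 mm gap after the −x post and between neighbouring pickets, with 94 mm left before the +x post.


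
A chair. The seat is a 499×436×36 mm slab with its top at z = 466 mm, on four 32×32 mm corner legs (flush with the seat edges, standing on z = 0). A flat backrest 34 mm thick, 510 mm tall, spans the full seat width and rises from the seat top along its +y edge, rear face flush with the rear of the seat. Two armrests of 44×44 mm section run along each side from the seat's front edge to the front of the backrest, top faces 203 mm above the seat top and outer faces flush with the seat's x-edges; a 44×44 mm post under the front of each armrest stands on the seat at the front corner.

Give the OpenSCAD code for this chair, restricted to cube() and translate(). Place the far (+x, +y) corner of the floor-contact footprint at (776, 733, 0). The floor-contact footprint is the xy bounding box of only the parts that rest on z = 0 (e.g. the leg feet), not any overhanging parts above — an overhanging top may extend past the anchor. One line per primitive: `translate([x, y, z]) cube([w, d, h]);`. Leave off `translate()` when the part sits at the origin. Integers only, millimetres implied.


translate([277, 297, 430]) cube([499, 436, 36]);
translate([277, 297, 0]) cube([32, 32, 430]);
translate([744, 297, 0]) cube([32, 32, 430]);
translate([277, 701, 0]) cube([32, 32, 430]);
translate([744, 701, 0]) cube([32, 32, 430]);
translate([277, 699, 466]) cube([499, 34, 510]);
translate([277, 297, 625]) cube([44, 402, 44]);
translate([732, 297, 625]) cube([44, 402, 44]);
translate([277, 297, 466]) cube([44, 44, 159]);
translate([732, 297, 466]) cube([44, 44, 159]);


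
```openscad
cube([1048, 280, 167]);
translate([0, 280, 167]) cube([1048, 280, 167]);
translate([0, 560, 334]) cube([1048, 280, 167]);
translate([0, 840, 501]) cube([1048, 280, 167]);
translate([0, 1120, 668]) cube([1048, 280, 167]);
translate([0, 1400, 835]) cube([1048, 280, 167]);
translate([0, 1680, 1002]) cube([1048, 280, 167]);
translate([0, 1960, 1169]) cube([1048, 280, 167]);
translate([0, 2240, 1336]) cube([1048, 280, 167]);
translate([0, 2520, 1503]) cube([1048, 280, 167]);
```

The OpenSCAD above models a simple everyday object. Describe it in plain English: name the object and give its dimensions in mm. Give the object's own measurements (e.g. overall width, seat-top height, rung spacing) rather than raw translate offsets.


A straight staircase of 10 solid steps. Each step is 1048 mm wide (x), 280 mm deep (y, the going) and 167 mm tall (the rise). The first step rests on the floor; each subsequent step sits one going further in +y and one rise higher in +z, directly behind and above the previous step with no overlap.


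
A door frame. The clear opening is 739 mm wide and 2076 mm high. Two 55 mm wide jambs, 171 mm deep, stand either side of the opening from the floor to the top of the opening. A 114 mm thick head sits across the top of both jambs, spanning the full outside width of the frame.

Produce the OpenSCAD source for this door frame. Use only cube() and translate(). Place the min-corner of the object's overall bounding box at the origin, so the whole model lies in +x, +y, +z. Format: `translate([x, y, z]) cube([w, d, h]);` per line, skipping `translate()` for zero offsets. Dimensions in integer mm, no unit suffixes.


cube([55, 171, 2076]);
translate([794, 0, 0]) cube([55, 171, 2076]);
translate([0, 0, 2076]) cube([849, 171, 114]);


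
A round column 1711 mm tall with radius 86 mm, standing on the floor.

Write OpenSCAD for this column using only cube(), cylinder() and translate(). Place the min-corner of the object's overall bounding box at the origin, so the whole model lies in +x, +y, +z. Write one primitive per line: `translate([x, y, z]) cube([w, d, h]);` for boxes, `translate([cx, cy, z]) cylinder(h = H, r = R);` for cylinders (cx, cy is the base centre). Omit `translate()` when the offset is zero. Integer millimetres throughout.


translate([86, 86, 0]) cylinder(h = 1711, r = 86);


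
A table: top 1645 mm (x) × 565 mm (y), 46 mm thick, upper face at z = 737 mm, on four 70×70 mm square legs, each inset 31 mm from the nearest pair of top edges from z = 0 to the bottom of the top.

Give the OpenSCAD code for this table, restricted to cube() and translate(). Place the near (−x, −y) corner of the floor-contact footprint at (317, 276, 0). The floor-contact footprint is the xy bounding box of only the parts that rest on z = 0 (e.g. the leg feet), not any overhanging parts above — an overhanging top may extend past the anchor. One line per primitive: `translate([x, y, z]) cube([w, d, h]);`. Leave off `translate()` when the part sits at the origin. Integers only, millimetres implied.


// leg_h = 737 - 46 = 691
translate([286, 245, 691]) cube([1645, 565, 46]);
translate([317, 276, 0]) cube([70, 70, 691]);
translate([1830, 276, 0]) cube([70, 70, 691]);
translate([317, 709, 0]) cube([70, 70, 691]);
translate([1830, 709, 0]) cube([70, 70, 691]);


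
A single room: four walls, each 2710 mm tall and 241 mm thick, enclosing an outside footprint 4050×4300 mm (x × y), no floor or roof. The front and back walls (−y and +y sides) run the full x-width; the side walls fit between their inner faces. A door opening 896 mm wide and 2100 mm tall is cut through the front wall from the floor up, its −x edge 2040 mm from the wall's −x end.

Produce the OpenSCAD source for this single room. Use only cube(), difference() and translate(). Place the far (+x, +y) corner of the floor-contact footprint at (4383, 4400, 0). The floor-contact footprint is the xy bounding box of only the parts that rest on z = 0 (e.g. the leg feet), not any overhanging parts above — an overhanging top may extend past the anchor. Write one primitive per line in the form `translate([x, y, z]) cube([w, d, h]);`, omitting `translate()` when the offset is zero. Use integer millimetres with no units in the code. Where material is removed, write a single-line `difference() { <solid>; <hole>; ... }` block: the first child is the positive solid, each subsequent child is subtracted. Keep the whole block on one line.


difference() { translate([333, 100, 0]) cube([4050, 241, 2710]); translate([2373, 100, 0]) cube([896, 241, 2100]); }
translate([333, 4159, 0]) cube([4050, 241, 2710]);
translate([333, 341, 0]) cube([241, 3818, 2710]);
translate([4142, 341, 0]) cube([241, 3818, 2710]);


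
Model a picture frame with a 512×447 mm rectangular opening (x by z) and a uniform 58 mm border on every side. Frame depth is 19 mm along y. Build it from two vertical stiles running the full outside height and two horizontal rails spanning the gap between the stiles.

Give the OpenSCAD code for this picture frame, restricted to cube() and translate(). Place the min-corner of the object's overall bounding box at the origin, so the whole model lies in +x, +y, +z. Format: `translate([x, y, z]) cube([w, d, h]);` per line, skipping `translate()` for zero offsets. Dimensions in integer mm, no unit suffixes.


cube([58, 19, 563]);
translate([570, 0, 0]) cube([58, 19, 563]);
translate([58, 0, 0]) cube([512, 19, 58]);
translate([58, 0, 505]) cube([512, 19, 58]);


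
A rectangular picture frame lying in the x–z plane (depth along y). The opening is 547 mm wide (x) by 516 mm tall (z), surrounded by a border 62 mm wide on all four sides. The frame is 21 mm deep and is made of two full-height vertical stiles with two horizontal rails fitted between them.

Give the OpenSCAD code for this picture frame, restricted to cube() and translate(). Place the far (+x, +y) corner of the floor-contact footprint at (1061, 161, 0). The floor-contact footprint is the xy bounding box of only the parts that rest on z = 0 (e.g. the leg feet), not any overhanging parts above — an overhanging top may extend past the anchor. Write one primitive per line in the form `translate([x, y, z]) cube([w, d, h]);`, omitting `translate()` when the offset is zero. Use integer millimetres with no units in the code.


translate([390, 140, 0]) cube([62, 21, 640]);
translate([999, 140, 0]) cube([62, 21, 640]);
translate([452, 140, 0]) cube([547, 21, 62]);
translate([452, 140, 578]) cube([547, 21, 62]);


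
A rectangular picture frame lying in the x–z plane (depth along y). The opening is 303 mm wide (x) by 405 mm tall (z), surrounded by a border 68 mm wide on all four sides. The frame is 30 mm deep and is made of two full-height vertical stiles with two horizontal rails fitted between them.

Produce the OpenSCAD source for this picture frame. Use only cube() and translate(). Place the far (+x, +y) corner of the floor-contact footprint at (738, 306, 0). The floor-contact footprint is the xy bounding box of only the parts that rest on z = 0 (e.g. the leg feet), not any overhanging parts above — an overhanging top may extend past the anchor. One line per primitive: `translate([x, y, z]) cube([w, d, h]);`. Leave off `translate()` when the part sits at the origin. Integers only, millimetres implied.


translate([299, 276, 0]) cube([68, 30, 541]);
translate([670, 276, 0]) cube([68, 30, 541]);
translate([367, 276, 0]) cube([303, 30, 68]);
translate([367, 276, 473]) cube([303, 30, 68]);


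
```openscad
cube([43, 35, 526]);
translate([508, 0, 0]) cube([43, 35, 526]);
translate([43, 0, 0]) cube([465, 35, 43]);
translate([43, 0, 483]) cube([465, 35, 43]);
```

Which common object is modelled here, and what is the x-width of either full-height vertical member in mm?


A picture frame. The border width is 43 mm.

Four thin pieces enclosing a rectangular opening — a picture frame. The two full-height stiles are 526 mm tall; the top rail sits at z = 483 and is 43 mm tall, so the border above the opening is 526 − 483 = 43 mm, matching the stile x-width.


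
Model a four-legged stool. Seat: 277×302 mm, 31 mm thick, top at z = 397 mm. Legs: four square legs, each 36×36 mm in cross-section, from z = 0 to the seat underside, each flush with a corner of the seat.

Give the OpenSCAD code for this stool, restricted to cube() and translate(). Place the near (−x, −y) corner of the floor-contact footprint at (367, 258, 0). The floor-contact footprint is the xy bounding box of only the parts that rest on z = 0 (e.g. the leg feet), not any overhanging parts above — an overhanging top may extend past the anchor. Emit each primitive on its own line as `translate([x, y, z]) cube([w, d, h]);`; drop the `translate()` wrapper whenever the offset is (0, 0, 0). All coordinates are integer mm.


translate([367, 258, 366]) cube([277, 302, 31]);
translate([367, 258, 0]) cube([36, 36, 366]);
translate([608, 258, 0]) cube([36, 36, 366]);
translate([367, 524, 0]) cube([36, 36, 366]);
translate([608, 524, 0]) cube([36, 36, 366]);


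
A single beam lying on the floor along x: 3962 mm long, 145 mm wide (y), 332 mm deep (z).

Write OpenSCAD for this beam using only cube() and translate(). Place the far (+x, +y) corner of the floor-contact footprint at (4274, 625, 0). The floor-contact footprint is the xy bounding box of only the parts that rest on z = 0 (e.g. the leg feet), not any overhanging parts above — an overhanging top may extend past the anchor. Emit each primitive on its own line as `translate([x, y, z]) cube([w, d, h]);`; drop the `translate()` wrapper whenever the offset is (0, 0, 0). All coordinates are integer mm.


translate([312, 480, 0]) cube([3962, 145, 332]);


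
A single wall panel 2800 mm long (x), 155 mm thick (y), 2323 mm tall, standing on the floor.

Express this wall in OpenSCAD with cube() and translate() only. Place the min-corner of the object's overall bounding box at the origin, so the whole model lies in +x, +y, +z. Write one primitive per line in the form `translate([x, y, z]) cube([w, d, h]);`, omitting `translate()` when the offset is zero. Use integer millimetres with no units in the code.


cube([2800, 155, 2323]);


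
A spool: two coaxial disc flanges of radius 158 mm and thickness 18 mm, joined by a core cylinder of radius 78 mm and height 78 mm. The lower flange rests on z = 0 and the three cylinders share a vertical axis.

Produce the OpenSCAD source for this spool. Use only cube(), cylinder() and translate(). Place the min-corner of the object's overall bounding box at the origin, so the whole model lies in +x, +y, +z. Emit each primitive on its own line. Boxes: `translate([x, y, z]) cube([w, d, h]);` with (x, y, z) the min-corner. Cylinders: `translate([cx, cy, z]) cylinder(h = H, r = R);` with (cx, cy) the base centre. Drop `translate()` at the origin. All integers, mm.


translate([158, 158, 0]) cylinder(h = 18, r = 158);
translate([158, 158, 18]) cylinder(h = 78, r = 78);
translate([158, 158, 96]) cylinder(h = 18, r = 158);


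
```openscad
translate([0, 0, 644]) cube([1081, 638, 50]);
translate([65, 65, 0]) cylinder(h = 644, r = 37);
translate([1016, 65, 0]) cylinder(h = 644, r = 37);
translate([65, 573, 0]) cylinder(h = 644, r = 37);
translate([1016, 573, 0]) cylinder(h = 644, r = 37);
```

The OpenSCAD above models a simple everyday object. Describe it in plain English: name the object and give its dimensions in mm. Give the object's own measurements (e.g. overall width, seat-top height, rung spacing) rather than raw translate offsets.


A rectangular dining table. The top is 1081×638×50 mm with its upper surface at z = 694 mm. It stands on four round legs of 74 mm diameter, each leg's bounding box inset 28 mm from the nearest pair of top edges, running from the floor to the underside of the top.


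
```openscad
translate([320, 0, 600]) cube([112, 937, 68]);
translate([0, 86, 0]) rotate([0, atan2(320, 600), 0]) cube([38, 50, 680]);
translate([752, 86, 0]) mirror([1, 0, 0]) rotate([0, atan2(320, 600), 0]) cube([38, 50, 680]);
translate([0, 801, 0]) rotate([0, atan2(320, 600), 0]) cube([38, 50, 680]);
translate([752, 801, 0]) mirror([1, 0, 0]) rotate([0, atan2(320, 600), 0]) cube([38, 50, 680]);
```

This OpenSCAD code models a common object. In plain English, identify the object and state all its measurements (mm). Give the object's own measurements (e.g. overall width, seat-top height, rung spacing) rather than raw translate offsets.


A sawhorse. A 112×937×68 mm beam (x, y, z) sits on two A-frame leg pairs. Each pair is two raked legs of 38×50 mm section (50 mm along y) splaying symmetrically in x. Each leg rises 600 mm vertically over 320 mm of horizontal reach and is 680 mm long along its own axis. Every leg's outer bottom edge rests on the floor and its outer top edge meets a bottom edge of the beam — the left legs (tilting toward +x) meet the beam's −x bottom edge, the right legs (their mirror images, tilting toward −x) meet its +x bottom edge — so the leg tops tuck under the beam, the beam's underside is 600 mm above the floor, and the feet are 752 mm apart outside-to-outside with the beam centred between them. The two leg pairs are set in 86 mm from either end of the beam.


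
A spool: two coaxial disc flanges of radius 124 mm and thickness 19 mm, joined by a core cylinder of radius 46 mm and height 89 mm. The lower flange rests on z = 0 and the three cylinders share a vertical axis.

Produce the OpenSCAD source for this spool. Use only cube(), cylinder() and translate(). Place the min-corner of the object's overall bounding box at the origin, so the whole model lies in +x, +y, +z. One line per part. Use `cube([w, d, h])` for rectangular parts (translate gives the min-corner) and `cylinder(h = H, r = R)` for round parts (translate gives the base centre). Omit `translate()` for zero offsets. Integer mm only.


translate([124, 124, 0]) cylinder(h = 19, r = 124);
translate([124, 124, 19]) cylinder(h = 89, r = 46);
translate([124, 124, 108]) cylinder(h = 19, r = 124);


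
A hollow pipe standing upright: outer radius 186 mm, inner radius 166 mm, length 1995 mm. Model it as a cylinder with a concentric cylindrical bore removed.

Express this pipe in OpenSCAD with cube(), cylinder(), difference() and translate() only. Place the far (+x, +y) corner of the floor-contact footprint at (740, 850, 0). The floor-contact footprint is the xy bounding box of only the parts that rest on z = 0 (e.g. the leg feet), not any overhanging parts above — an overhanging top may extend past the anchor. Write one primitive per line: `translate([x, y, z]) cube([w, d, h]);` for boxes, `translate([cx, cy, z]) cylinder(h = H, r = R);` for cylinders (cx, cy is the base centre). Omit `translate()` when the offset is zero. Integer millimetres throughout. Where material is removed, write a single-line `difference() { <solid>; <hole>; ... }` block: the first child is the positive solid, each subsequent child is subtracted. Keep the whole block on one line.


difference() { translate([554, 664, 0]) cylinder(h = 1995, r = 186); translate([554, 664, 0]) cylinder(h = 1995, r = 166); }


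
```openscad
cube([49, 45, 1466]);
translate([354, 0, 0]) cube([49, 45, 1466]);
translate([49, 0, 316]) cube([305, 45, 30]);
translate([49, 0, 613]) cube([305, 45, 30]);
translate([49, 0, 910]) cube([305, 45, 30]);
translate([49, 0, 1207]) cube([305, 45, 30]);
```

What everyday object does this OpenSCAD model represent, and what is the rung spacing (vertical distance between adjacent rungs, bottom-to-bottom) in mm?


A ladder. The rung spacing is 297 mm.

Two tall 49×45 posts with 4 short bars between them — a ladder. Adjacent rungs sit at z = 316 and z = 613, so the spacing is 613 − 316 = 297 mm.


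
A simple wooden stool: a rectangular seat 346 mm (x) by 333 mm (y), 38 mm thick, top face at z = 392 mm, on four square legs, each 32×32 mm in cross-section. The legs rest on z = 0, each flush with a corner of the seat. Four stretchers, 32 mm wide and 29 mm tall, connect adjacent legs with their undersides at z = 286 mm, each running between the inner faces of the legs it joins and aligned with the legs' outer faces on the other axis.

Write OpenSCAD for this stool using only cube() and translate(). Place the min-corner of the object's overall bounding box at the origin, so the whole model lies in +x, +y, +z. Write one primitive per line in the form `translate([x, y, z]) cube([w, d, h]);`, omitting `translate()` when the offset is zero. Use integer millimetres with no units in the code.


translate([0, 0, 354]) cube([346, 333, 38]);
cube([32, 32, 354]);
translate([314, 0, 0]) cube([32, 32, 354]);
translate([0, 301, 0]) cube([32, 32, 354]);
translate([314, 301, 0]) cube([32, 32, 354]);
translate([32, 0, 286]) cube([282, 32, 29]);
translate([32, 301, 286]) cube([282, 32, 29]);
translate([0, 32, 286]) cube([32, 269, 29]);
translate([314, 32, 286]) cube([32, 269, 29]);


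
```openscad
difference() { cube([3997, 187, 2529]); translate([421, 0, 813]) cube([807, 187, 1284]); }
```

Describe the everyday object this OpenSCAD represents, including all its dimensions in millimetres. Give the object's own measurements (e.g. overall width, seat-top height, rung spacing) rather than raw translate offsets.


A wall 3997 mm long (x), 187 mm thick (y), 2529 mm tall, with a rectangular window opening cut through it. The opening is 807 mm wide and 1284 mm tall; its sill is at z = 813 mm and its near (−x) edge is 421 mm from the wall's −x end. The opening passes through the full wall thickness.


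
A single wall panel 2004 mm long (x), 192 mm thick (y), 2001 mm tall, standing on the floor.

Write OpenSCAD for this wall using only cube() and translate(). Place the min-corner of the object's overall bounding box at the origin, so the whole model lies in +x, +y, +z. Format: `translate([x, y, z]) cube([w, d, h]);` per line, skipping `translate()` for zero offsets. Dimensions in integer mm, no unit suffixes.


cube([2004, 192, 2001]);


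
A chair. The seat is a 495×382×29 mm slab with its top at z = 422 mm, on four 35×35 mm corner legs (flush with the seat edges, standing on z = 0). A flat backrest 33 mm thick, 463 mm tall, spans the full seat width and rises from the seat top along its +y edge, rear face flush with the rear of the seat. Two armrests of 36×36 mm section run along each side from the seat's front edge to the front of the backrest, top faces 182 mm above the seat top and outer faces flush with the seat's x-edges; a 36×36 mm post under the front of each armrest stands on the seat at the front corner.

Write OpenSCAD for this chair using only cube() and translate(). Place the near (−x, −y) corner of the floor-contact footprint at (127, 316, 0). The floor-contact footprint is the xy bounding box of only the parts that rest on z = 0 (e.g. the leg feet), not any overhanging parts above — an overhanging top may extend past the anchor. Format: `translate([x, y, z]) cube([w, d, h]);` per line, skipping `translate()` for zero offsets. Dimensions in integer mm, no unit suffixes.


translate([127, 316, 393]) cube([495, 382, 29]);
translate([127, 316, 0]) cube([35, 35, 393]);
translate([587, 316, 0]) cube([35, 35, 393]);
translate([127, 663, 0]) cube([35, 35, 393]);
translate([587, 663, 0]) cube([35, 35, 393]);
translate([127, 665, 422]) cube([495, 33, 463]);
translate([127, 316, 568]) cube([36, 349, 36]);
translate([586, 316, 568]) cube([36, 349, 36]);
translate([127, 316, 422]) cube([36, 36, 146]);
translate([586, 316, 422]) cube([36, 36, 146]);


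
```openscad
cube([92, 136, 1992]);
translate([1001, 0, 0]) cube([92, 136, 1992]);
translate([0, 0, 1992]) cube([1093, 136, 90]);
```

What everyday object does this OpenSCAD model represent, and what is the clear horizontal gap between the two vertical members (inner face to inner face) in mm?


A door frame. The clear opening width is 909 mm.

Two 1992 mm tall posts with a header on top — a door frame. The left jamb is 92 mm wide at x = 0; the right jamb starts at x = 1001. The clear opening is 1001 − 92 = 909 mm.


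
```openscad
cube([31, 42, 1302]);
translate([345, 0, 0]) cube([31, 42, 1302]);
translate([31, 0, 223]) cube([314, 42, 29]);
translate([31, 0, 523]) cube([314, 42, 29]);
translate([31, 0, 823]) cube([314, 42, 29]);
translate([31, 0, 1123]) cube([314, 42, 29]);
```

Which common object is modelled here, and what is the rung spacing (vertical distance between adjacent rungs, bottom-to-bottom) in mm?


A ladder. The rung spacing is 300 mm.

Two tall 31×42 posts with 4 short bars between them — a ladder. Adjacent rungs sit at z = 223 and z = 523, so the spacing is 523 − 223 = 300 mm.


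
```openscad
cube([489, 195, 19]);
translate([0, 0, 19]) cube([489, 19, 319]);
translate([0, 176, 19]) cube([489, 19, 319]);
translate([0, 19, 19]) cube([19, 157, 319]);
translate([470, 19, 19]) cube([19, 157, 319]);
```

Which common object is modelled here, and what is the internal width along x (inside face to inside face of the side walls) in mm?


An open box. The internal width is 451 mm.

A 489×195 base slab with four walls standing on it — an open box. The base is 489 mm wide and the walls are 19 mm thick, so the internal width is 489 − 2 × 19 = 451 mm.


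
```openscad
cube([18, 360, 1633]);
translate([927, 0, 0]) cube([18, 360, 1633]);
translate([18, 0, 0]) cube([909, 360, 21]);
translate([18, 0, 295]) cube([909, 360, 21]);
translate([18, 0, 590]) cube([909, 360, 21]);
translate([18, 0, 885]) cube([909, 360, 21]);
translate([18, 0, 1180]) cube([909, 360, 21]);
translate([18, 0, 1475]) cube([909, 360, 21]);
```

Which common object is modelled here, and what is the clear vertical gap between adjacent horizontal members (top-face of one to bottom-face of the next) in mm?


A bookshelf. The clear shelf gap is 274 mm.

Two tall side panels with 6 horizontal boards between them — a bookshelf. The first two shelf undersides are at z = 0 and z = 295; with shelf thickness 21, the clear gap is 295 − 0 − 21 = 274 mm.


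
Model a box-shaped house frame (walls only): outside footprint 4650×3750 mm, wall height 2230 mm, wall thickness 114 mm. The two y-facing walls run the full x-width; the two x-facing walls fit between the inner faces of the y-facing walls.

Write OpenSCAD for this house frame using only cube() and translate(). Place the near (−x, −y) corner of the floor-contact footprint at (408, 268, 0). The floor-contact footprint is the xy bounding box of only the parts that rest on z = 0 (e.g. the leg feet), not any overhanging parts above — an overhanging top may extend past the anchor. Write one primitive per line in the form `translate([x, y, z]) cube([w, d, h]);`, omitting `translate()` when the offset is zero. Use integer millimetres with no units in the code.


translate([408, 268, 0]) cube([4650, 114, 2230]);
translate([408, 3904, 0]) cube([4650, 114, 2230]);
translate([408, 382, 0]) cube([114, 3522, 2230]);
translate([4944, 382, 0]) cube([114, 3522, 2230]);


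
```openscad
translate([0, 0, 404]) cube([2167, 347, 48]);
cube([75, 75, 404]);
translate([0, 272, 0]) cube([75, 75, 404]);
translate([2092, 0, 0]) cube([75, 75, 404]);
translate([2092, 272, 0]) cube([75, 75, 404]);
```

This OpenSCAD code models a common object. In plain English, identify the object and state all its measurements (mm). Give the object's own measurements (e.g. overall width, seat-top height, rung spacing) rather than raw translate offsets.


A bench: a 2167×347 mm seat slab, 48 mm thick, top at z = 452 mm, on four 75×75 mm square legs flush with the seat corners and standing on z = 0.


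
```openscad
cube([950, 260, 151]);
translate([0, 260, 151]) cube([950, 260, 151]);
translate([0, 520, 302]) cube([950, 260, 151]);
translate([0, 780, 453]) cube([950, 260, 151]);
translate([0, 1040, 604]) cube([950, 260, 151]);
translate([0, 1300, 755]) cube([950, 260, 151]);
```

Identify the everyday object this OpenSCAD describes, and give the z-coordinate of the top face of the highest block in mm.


A staircase. The total rise is 906 mm.

6 identical blocks, each offset up and back from the previous — a staircase. Each step is 151 mm tall and there are 6 of them, so the total rise is 6 × 151 = 906 mm.


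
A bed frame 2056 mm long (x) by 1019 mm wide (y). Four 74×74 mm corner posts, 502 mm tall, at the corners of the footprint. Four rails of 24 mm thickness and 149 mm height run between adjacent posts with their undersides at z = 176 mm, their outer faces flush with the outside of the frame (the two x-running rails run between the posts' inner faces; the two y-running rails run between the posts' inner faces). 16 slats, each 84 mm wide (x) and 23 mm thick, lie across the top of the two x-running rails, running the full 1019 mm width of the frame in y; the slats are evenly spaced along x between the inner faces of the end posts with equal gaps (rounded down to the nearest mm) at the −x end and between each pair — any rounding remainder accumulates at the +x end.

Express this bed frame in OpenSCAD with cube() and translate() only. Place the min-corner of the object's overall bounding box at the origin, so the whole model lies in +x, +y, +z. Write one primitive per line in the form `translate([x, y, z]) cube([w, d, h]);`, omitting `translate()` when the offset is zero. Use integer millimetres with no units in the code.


cube([74, 74, 502]);
translate([0, 945, 0]) cube([74, 74, 502]);
translate([1982, 0, 0]) cube([74, 74, 502]);
translate([1982, 945, 0]) cube([74, 74, 502]);
translate([74, 0, 176]) cube([1908, 24, 149]);
translate([74, 995, 176]) cube([1908, 24, 149]);
translate([0, 74, 176]) cube([24, 871, 149]);
translate([2032, 74, 176]) cube([24, 871, 149]);
translate([107, 0, 325]) cube([84, 1019, 23]);
translate([224, 0, 325]) cube([84, 1019, 23]);
translate([341, 0, 325]) cube([84, 1019, 23]);
translate([458, 0, 325]) cube([84, 1019, 23]);
translate([575, 0, 325]) cube([84, 1019, 23]);
translate([692, 0, 325]) cube([84, 1019, 23]);
translate([809, 0, 325]) cube([84, 1019, 23]);
translate([926, 0, 325]) cube([84, 1019, 23]);
translate([1043, 0, 325]) cube([84, 1019, 23]);
translate([1160, 0, 325]) cube([84, 1019, 23]);
translate([1277, 0, 325]) cube([84, 1019, 23]);
translate([1394, 0, 325]) cube([84, 1019, 23]);
translate([1511, 0, 325]) cube([84, 1019, 23]);
translate([1628, 0, 325]) cube([84, 1019, 23]);
translate([1745, 0, 325]) cube([84, 1019, 23]);
translate([1862, 0, 325]) cube([84, 1019, 23]);


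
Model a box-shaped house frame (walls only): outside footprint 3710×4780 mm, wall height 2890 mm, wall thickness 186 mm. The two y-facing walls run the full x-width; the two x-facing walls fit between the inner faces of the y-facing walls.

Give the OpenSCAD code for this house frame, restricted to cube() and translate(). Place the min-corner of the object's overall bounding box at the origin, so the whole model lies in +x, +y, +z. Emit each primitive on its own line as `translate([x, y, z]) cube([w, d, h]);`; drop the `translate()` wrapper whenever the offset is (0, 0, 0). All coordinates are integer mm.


cube([3710, 186, 2890]);
translate([0, 4594, 0]) cube([3710, 186, 2890]);
translate([0, 186, 0]) cube([186, 4408, 2890]);
translate([3524, 186, 0]) cube([186, 4408, 2890]);


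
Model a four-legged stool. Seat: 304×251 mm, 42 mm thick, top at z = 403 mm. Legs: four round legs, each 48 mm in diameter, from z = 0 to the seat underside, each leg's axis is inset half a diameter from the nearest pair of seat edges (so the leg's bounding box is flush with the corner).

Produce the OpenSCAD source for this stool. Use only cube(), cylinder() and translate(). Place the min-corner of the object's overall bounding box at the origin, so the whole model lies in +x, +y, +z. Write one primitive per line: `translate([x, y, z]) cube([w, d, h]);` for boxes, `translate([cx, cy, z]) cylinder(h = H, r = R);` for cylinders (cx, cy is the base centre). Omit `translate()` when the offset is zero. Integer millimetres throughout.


translate([0, 0, 361]) cube([304, 251, 42]);
translate([24, 24, 0]) cylinder(h = 361, r = 24);
translate([280, 24, 0]) cylinder(h = 361, r = 24);
translate([24, 227, 0]) cylinder(h = 361, r = 24);
translate([280, 227, 0]) cylinder(h = 361, r = 24);


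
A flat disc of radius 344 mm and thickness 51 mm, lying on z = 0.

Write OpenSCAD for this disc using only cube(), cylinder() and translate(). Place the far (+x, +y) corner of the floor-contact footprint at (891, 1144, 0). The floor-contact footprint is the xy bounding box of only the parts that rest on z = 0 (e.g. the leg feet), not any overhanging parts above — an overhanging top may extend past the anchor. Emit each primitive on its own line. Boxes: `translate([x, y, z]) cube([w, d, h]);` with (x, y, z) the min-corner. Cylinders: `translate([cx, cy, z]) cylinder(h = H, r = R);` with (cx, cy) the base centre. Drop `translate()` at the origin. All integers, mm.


translate([547, 800, 0]) cylinder(h = 51, r = 344);


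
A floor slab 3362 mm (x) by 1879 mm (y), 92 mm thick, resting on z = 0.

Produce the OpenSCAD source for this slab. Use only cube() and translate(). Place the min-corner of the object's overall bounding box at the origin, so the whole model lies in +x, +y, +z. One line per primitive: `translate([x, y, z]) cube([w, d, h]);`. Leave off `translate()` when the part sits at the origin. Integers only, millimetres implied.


cube([3362, 1879, 92]);


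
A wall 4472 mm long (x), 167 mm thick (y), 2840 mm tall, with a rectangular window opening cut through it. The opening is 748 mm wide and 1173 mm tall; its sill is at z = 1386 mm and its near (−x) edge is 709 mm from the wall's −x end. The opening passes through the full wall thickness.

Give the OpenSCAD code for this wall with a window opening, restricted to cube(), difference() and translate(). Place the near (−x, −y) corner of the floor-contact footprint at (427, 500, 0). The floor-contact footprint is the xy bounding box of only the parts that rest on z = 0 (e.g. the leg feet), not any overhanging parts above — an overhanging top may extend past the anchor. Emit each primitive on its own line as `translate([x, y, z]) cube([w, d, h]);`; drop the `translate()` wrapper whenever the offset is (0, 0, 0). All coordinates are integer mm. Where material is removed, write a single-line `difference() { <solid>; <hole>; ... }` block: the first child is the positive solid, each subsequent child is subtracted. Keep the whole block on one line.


difference() { translate([427, 500, 0]) cube([4472, 167, 2840]); translate([1136, 500, 1386]) cube([748, 167, 1173]); }
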